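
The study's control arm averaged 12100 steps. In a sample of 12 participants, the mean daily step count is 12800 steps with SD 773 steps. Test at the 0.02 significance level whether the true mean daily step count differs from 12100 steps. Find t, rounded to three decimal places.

H0: μ = 12100; H1: μ ≠ 12100 (one-sample t-test, two-sided).
t = (x̄ − μ₀)/(s/√n) = (12800 − 12100)/(773/√12) = 3.137
df = n − 1 = 11
Two-sided p-value ≈ 0.0095
Since p ≈ 0.0095 < α = 0.02, reject H0; the data support H1.

3.137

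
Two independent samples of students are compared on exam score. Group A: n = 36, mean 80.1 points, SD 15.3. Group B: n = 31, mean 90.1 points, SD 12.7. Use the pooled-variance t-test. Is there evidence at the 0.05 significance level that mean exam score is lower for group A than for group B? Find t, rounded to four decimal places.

-2.8824

Let group 1 = group A, group 2 = group B. H0: μ_1 = μ_2; H1: μ_1 < μ_2 (two-sample pooled-variance t-test, left-tailed).
s_p² = [(36−1)·15.3² + (31−1)·12.7²]/(36+31−2) = 200.49
t = (80.1 − 90.1)/√[200.49·(1/36 + 1/31)] = -2.8824
df = n₁ + n₂ − 2 = 65
p-value = P(T ≤ -2.8824) ≈ 0.0027
Since p ≈ 0.0027 < α = 0.05, reject H0; the data support H1.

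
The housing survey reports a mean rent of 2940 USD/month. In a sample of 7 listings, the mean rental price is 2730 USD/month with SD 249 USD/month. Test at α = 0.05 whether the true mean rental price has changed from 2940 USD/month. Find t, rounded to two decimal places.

-2.23

H0: μ = 2940; H1: μ ≠ 2940 (one-sample t-test, two-sided).
t = (x̄ − μ₀)/(s/√n) = (2730 − 2940)/(249/√7) = -2.23
df = n − 1 = 6
Two-sided p-value ≈ 0.0671
Since p ≈ 0.0671 > α = 0.05, fail to reject H0; the data do not provide sufficient evidence against H0.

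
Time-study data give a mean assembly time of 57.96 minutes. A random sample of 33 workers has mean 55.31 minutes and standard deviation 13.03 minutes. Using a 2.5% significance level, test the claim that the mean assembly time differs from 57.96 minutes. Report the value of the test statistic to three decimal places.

-1.168

H0: μ = 57.96; H1: μ ≠ 57.96 (one-sample t-test, two-sided).
t = (x̄ − μ₀)/(s/√n) = (55.31 − 57.96)/(13.03/√33) = -1.168
df = n − 1 = 32
Two-sided p-value ≈ 0.251
Since p ≈ 0.251 > α = 0.025, fail to reject H0; the evidence is not statistically significant.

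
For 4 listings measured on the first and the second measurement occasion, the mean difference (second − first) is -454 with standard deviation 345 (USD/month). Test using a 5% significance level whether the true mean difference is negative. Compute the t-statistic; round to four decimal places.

H0: μ_d = 0; H1: μ_d < 0 (paired t-test on the differences, left-tailed).
t = d̄/(s_d/√n) = -454/(345/√4) = -2.6319
df = n − 1 = 3
p-value = P(T ≤ -2.6319) ≈ 0.0391
Since p ≈ 0.0391 < α = 0.05, reject H0; the evidence is statistically significant.

-2.6319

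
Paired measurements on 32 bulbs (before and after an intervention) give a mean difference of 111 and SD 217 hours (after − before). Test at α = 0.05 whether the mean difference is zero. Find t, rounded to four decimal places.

H0: μ_d = 0; H1: μ_d ≠ 0 (paired t-test on the differences, two-sided).
t = d̄/(s_d/√n) = 111/(217/√32) = 2.8936
df = n − 1 = 31
Two-sided p-value ≈ 0.0069
Since p ≈ 0.0069 < α = 0.05, reject H0; the evidence is statistically significant.

2.8936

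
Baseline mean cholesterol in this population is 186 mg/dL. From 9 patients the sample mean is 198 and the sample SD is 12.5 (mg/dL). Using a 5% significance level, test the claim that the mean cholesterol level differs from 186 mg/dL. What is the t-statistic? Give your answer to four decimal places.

2.8800

H0: μ = 186; H1: μ ≠ 186 (one-sample t-test, two-sided).
t = (x̄ − μ₀)/(s/√n) = (198 − 186)/(12.5/√9) = 2.8800
df = n − 1 = 8
Two-sided p-value ≈ 0.0205
Since p ≈ 0.0205 < α = 0.05, reject H0; the evidence is statistically significant.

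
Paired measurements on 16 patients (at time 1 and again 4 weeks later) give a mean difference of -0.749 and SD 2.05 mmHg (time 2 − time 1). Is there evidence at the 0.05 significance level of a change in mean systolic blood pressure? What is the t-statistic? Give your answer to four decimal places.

-1.4615

H0: μ_d = 0; H1: μ_d ≠ 0 (paired t-test on the differences, two-sided).
t = d̄/(s_d/√n) = -0.749/(2.05/√16) = -1.4615
df = n − 1 = 15
Two-sided p-value ≈ 0.165
Since p ≈ 0.165 > α = 0.05, fail to reject H0; the evidence is not statistically significant.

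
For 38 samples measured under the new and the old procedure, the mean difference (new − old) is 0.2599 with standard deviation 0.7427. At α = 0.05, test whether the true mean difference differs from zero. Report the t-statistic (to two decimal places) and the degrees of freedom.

H0: μ_d = 0; H1: μ_d ≠ 0 (paired t-test on the differences, two-sided).
t = d̄/(s_d/√n) = 0.2599/(0.7427/√38) = 2.16
df = n − 1 = 37
Two-sided p-value ≈ 0.0376
Since p ≈ 0.0376 < α = 0.05, reject H0; the data support H1.

t = 2.16, df = 37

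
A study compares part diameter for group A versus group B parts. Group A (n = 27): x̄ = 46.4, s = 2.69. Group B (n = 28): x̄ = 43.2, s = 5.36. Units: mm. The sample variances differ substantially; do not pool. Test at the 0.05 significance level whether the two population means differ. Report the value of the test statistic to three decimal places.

2.813

Let group 1 = group A, group 2 = group B. H0: μ_1 = μ_2; H1: μ_1 ≠ μ_2 (Welch's two-sample t-test, two-sided).
t = (x̄_1 − x̄_2)/√(s_1²/n_1 + s_2²/n_2) = (46.4 − 43.2)/√(2.69²/27 + 5.36²/28) = 2.813
Welch–Satterthwaite df ≈ 40.11
Two-sided p-value ≈ 0.008
Since p ≈ 0.008 < α = 0.05, reject H0; the data support H1.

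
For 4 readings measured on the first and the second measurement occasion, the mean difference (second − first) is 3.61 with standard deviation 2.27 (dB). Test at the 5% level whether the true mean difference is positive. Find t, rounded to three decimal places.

H0: μ_d = 0; H1: μ_d > 0 (paired t-test on the differences, right-tailed).
t = d̄/(s_d/√n) = 3.61/(2.27/√4) = 3.181
df = n − 1 = 3
p-value = P(T ≥ 3.181) ≈ 0.025
Since p ≈ 0.025 < α = 0.05, reject H0; the evidence is statistically significant.

3.181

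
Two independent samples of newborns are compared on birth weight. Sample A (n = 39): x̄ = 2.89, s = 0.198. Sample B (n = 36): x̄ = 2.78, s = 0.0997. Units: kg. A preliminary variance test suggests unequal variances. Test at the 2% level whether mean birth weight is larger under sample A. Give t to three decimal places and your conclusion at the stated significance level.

t = 3.073; reject H0

Let group 1 = sample A, group 2 = sample B. H0: μ_1 = μ_2; H1: μ_1 > μ_2 (Welch's two-sample t-test, right-tailed).
t = (x̄_1 − x̄_2)/√(s_1²/n_1 + s_2²/n_2) = (2.89 − 2.78)/√(0.198²/39 + 0.0997²/36) = 3.073
Welch–Satterthwaite df ≈ 57.07
p-value = P(T ≥ 3.073) ≈ 0.0016
Since p ≈ 0.0016 < α = 0.02, reject H0; the evidence is statistically significant.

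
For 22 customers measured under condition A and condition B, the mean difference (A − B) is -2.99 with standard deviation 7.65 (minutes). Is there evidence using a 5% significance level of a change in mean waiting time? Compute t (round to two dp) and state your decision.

H0: μ_d = 0; H1: μ_d ≠ 0 (paired t-test on the differences, two-sided).
t = d̄/(s_d/√n) = -2.99/(7.65/√22) = -1.83
df = n − 1 = 21
Two-sided p-value ≈ 0.081
Since p ≈ 0.081 > α = 0.05, fail to reject H0; the evidence is not statistically significant.

t = -1.83; fail to reject H0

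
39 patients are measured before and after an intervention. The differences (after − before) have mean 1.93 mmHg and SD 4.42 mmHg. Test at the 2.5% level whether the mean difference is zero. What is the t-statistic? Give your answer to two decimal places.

H0: μ_d = 0; H1: μ_d ≠ 0 (paired t-test on the differences, two-sided).
t = d̄/(s_d/√n) = 1.93/(4.42/√39) = 2.73
df = n − 1 = 38
Two-sided p-value ≈ 0.0096
Since p ≈ 0.0096 < α = 0.025, reject H0; the evidence is statistically significant.

2.73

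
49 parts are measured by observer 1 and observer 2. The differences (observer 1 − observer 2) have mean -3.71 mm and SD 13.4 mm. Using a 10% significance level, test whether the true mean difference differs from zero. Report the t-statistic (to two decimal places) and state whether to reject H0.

H0: μ_d = 0; H1: μ_d ≠ 0 (paired t-test on the differences, two-sided).
t = d̄/(s_d/√n) = -3.71/(13.4/√49) = -1.94
df = n − 1 = 48
Two-sided p-value ≈ 0.059
Since p ≈ 0.059 < α = 0.1, reject H0; the data support H1.

t = -1.94; reject H0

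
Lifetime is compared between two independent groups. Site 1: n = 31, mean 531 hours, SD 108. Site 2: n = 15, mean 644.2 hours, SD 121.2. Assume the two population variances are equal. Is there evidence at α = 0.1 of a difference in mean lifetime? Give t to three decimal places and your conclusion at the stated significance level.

Let group 1 = site 1, group 2 = site 2. H0: μ_1 = μ_2; H1: μ_1 ≠ μ_2 (two-sample pooled-variance t-test, two-sided).
s_p² = [(31−1)·108² + (15−1)·121.2²]/(31+15−2) = 12626.6
t = (531 − 644.2)/√[12626.6·(1/31 + 1/15)] = -3.203
df = n₁ + n₂ − 2 = 44
Two-sided p-value ≈ 0.003
Since p ≈ 0.003 < α = 0.1, reject H0; the evidence is statistically significant.

t = -3.203; reject H0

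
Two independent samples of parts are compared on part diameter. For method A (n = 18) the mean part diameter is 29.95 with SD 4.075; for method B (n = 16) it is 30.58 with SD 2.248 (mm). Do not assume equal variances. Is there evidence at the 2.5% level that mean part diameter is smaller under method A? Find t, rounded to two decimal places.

-0.57

Let group 1 = method A, group 2 = method B. H0: μ_1 = μ_2; H1: μ_1 < μ_2 (Welch's two-sample t-test, left-tailed).
t = (x̄_1 − x̄_2)/√(s_1²/n_1 + s_2²/n_2) = (29.95 − 30.58)/√(4.075²/18 + 2.248²/16) = -0.57
Welch–Satterthwaite df ≈ 27.04
p-value = P(T ≤ -0.57) ≈ 0.2880
Since p ≈ 0.2880 > α = 0.025, fail to reject H0; the data do not provide sufficient evidence against H0.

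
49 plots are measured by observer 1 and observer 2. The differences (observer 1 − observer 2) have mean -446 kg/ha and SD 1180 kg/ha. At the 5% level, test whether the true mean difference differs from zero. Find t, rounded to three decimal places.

H0: μ_d = 0; H1: μ_d ≠ 0 (paired t-test on the differences, two-sided).
t = d̄/(s_d/√n) = -446/(1180/√49) = -2.646
df = n − 1 = 48
Two-sided p-value ≈ 0.011
Since p ≈ 0.011 < α = 0.05, reject H0; the evidence is statistically significant.

-2.646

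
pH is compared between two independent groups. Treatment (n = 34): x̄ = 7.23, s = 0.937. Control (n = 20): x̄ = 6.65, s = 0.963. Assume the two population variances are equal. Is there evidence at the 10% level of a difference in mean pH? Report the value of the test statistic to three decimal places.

2.174

Let group 1 = treatment, group 2 = control. H0: μ_1 = μ_2; H1: μ_1 ≠ μ_2 (two-sample pooled-variance t-test, two-sided).
s_p² = [(34−1)·0.937² + (20−1)·0.963²]/(34+20−2) = 0.896019
t = (7.23 − 6.65)/√[0.896019·(1/34 + 1/20)] = 2.174
df = n₁ + n₂ − 2 = 52
Two-sided p-value ≈ 0.034
Since p ≈ 0.034 < α = 0.1, reject H0; the data support H1.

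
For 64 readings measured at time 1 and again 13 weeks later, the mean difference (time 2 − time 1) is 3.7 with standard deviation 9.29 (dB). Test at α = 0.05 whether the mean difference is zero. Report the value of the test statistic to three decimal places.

3.186

H0: μ_d = 0; H1: μ_d ≠ 0 (paired t-test on the differences, two-sided).
t = d̄/(s_d/√n) = 3.7/(9.29/√64) = 3.186
df = n − 1 = 63
Two-sided p-value ≈ 0.002
Since p ≈ 0.002 < α = 0.05, reject H0; the evidence is statistically significant.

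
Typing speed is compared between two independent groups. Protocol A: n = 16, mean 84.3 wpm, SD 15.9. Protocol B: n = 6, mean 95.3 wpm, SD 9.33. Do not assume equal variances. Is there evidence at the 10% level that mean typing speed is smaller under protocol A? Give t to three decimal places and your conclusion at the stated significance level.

Let group 1 = protocol A, group 2 = protocol B. H0: μ_1 = μ_2; H1: μ_1 < μ_2 (Welch's two-sample t-test, left-tailed).
t = (x̄_1 − x̄_2)/√(s_1²/n_1 + s_2²/n_2) = (84.3 − 95.3)/√(15.9²/16 + 9.33²/6) = -1.998
Welch–Satterthwaite df ≈ 15.64
p-value = P(T ≤ -1.998) ≈ 0.032
Since p ≈ 0.032 < α = 0.1, reject H0; the data support H1.

t = -1.998; reject H0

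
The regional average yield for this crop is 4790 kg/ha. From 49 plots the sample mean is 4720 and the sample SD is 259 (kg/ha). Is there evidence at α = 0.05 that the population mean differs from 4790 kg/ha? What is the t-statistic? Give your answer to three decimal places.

H0: μ = 4790; H1: μ ≠ 4790 (one-sample t-test, two-sided).
t = (x̄ − μ₀)/(s/√n) = (4720 − 4790)/(259/√49) = -1.892
df = n − 1 = 48
Two-sided p-value ≈ 0.0645
Since p ≈ 0.0645 > α = 0.05, fail to reject H0; the evidence is not statistically significant.

-1.892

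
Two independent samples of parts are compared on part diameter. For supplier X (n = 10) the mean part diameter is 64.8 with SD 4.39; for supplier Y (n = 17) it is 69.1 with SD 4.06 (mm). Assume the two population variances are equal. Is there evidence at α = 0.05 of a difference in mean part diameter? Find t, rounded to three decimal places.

-2.580

Let group 1 = supplier X, group 2 = supplier Y. H0: μ_1 = μ_2; H1: μ_1 ≠ μ_2 (two-sample pooled-variance t-test, two-sided).
s_p² = [(10−1)·4.39² + (17−1)·4.06²]/(10+17−2) = 17.4875
t = (64.8 − 69.1)/√[17.4875·(1/10 + 1/17)] = -2.580
df = n₁ + n₂ − 2 = 25
Two-sided p-value ≈ 0.016
Since p ≈ 0.016 < α = 0.05, reject H0; the data support H1.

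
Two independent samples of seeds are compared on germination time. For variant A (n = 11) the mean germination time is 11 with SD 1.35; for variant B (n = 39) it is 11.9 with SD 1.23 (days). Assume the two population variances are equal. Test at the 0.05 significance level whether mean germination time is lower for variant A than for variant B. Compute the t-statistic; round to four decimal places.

Let group 1 = variant A, group 2 = variant B. H0: μ_1 = μ_2; H1: μ_1 < μ_2 (two-sample pooled-variance t-test, left-tailed).
s_p² = [(11−1)·1.35² + (39−1)·1.23²]/(11+39−2) = 1.5774
t = (11 − 11.9)/√[1.5774·(1/11 + 1/39)] = -2.0990
df = n₁ + n₂ − 2 = 48
p-value = P(T ≤ -2.0990) ≈ 0.0206
Since p ≈ 0.0206 < α = 0.05, reject H0; the evidence is statistically significant.

-2.0990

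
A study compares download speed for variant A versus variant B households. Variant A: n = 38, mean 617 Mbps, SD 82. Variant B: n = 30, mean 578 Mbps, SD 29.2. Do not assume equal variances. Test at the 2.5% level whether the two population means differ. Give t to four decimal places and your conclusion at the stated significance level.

Let group 1 = variant A, group 2 = variant B. H0: μ_1 = μ_2; H1: μ_1 ≠ μ_2 (Welch's two-sample t-test, two-sided).
t = (x̄_1 − x̄_2)/√(s_1²/n_1 + s_2²/n_2) = (617 − 578)/√(82²/38 + 29.2²/30) = 2.7214
Welch–Satterthwaite df ≈ 48.25
Two-sided p-value ≈ 0.0090
Since p ≈ 0.0090 < α = 0.025, reject H0; the data support H1.

t = 2.7214; reject H0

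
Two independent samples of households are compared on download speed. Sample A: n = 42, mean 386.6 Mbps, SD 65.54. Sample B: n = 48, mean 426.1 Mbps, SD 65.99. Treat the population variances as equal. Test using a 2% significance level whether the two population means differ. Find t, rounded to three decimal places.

Let group 1 = sample A, group 2 = sample B. H0: μ_1 = μ_2; H1: μ_1 ≠ μ_2 (two-sample pooled-variance t-test, two-sided).
s_p² = [(42−1)·65.54² + (48−1)·65.99²]/(42+48−2) = 4327.1
t = (386.6 − 426.1)/√[4327.1·(1/42 + 1/48)] = -2.842
df = n₁ + n₂ − 2 = 88
Two-sided p-value ≈ 0.006
Since p ≈ 0.006 < α = 0.02, reject H0; the data support H1.

-2.842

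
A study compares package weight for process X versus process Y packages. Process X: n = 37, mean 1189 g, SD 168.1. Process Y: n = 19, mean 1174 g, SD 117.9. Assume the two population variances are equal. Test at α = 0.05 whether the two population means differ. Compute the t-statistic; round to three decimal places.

Let group 1 = process X, group 2 = process Y. H0: μ_1 = μ_2; H1: μ_1 ≠ μ_2 (two-sample pooled-variance t-test, two-sided).
s_p² = [(37−1)·168.1² + (19−1)·117.9²]/(37+19−2) = 23471.9
t = (1189 − 1174)/√[23471.9·(1/37 + 1/19)] = 0.347
df = n₁ + n₂ − 2 = 54
Two-sided p-value ≈ 0.730
Since p ≈ 0.730 > α = 0.05, fail to reject H0; the evidence is not statistically significant.

0.347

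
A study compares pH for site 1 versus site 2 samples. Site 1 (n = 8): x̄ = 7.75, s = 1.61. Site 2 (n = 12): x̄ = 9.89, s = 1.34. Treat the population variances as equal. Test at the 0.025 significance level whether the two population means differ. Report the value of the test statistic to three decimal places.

Let group 1 = site 1, group 2 = site 2. H0: μ_1 = μ_2; H1: μ_1 ≠ μ_2 (two-sample pooled-variance t-test, two-sided).
s_p² = [(8−1)·1.61² + (12−1)·1.34²]/(8+12−2) = 2.10535
t = (7.75 − 9.89)/√[2.10535·(1/8 + 1/12)] = -3.231
df = n₁ + n₂ − 2 = 18
Two-sided p-value ≈ 0.005
Since p ≈ 0.005 < α = 0.025, reject H0; the evidence is statistically significant.

-3.231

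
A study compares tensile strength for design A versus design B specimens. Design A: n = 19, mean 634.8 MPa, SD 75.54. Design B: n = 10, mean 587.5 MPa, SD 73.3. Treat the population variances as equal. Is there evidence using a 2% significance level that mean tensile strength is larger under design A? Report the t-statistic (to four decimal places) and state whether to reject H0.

t = 1.6186; fail to reject H0

Let group 1 = design A, group 2 = design B. H0: μ_1 = μ_2; H1: μ_1 > μ_2 (two-sample pooled-variance t-test, right-tailed).
s_p² = [(19−1)·75.54² + (10−1)·73.3²]/(19+10−2) = 5595.16
t = (634.8 − 587.5)/√[5595.16·(1/19 + 1/10)] = 1.6186
df = n₁ + n₂ − 2 = 27
p-value = P(T ≥ 1.6186) ≈ 0.059
Since p ≈ 0.059 > α = 0.02, fail to reject H0; the evidence is not statistically significant.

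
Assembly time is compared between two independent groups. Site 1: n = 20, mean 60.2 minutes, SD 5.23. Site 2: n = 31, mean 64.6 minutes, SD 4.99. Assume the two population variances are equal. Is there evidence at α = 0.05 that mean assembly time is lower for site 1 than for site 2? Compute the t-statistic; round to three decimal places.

Let group 1 = site 1, group 2 = site 2. H0: μ_1 = μ_2; H1: μ_1 < μ_2 (two-sample pooled-variance t-test, left-tailed).
s_p² = [(20−1)·5.23² + (31−1)·4.99²]/(20+31−2) = 25.8512
t = (60.2 − 64.6)/√[25.8512·(1/20 + 1/31)] = -3.017
df = n₁ + n₂ − 2 = 49
p-value = P(T ≤ -3.017) ≈ 0.002
Since p ≈ 0.002 < α = 0.05, reject H0; the evidence is statistically significant.

-3.017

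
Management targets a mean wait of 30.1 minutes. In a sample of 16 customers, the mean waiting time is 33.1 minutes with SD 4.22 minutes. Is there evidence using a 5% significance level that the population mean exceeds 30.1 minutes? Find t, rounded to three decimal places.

2.844

H0: μ = 30.1; H1: μ > 30.1 (one-sample t-test, right-tailed).
t = (x̄ − μ₀)/(s/√n) = (33.1 − 30.1)/(4.22/√16) = 2.844
df = n − 1 = 15
p-value = P(T ≥ 2.844) ≈ 0.0062
Since p ≈ 0.0062 < α = 0.05, reject H0; the data support H1.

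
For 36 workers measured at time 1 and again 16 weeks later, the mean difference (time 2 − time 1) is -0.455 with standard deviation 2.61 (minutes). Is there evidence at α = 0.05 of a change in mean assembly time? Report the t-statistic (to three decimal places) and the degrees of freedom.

H0: μ_d = 0; H1: μ_d ≠ 0 (paired t-test on the differences, two-sided).
t = d̄/(s_d/√n) = -0.455/(2.61/√36) = -1.046
df = n − 1 = 35
Two-sided p-value ≈ 0.3027
Since p ≈ 0.3027 > α = 0.05, fail to reject H0; the evidence is not statistically significant.

t = -1.046, df = 35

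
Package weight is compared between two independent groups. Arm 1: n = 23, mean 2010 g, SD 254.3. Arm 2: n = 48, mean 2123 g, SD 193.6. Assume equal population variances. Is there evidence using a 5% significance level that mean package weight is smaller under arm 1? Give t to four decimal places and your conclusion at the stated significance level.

t = -2.0742; reject H0

Let group 1 = arm 1, group 2 = arm 2. H0: μ_1 = μ_2; H1: μ_1 < μ_2 (two-sample pooled-variance t-test, left-tailed).
s_p² = [(23−1)·254.3² + (48−1)·193.6²]/(23+48−2) = 46149.4
t = (2010 − 2123)/√[46149.4·(1/23 + 1/48)] = -2.0742
df = n₁ + n₂ − 2 = 69
p-value = P(T ≤ -2.0742) ≈ 0.0209
Since p ≈ 0.0209 < α = 0.05, reject H0; the data support H1.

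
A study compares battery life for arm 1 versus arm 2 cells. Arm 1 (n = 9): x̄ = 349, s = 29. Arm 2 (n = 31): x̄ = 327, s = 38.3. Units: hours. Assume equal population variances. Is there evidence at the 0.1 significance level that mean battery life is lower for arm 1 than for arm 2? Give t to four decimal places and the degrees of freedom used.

Let group 1 = arm 1, group 2 = arm 2. H0: μ_1 = μ_2; H1: μ_1 < μ_2 (two-sample pooled-variance t-test, left-tailed).
s_p² = [(9−1)·29² + (31−1)·38.3²]/(9+31−2) = 1335.12
t = (349 − 327)/√[1335.12·(1/9 + 1/31)] = 1.5901
df = n₁ + n₂ − 2 = 38
p-value = P(T ≤ 1.5901) ≈ 0.9400
Since p ≈ 0.9400 > α = 0.1, fail to reject H0; the data do not provide sufficient evidence against H0.

t = 1.5901, df = 38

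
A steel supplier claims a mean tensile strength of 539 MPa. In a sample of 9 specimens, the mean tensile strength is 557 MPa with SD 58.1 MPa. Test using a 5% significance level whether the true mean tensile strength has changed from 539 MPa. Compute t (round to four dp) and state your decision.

H0: μ = 539; H1: μ ≠ 539 (one-sample t-test, two-sided).
t = (x̄ − μ₀)/(s/√n) = (557 − 539)/(58.1/√9) = 0.9294
df = n − 1 = 8
Two-sided p-value ≈ 0.380
Since p ≈ 0.380 > α = 0.05, fail to reject H0; the evidence is not statistically significant.

t = 0.9294; fail to reject H0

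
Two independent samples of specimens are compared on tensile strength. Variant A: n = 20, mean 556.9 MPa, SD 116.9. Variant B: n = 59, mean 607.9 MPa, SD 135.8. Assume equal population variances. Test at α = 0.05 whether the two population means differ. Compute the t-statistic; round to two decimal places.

Let group 1 = variant A, group 2 = variant B. H0: μ_1 = μ_2; H1: μ_1 ≠ μ_2 (two-sample pooled-variance t-test, two-sided).
s_p² = [(20−1)·116.9² + (59−1)·135.8²]/(20+59−2) = 17263.1
t = (556.9 − 607.9)/√[17263.1·(1/20 + 1/59)] = -1.50
df = n₁ + n₂ − 2 = 77
Two-sided p-value ≈ 0.138
Since p ≈ 0.138 > α = 0.05, fail to reject H0; the evidence is not statistically significant.

-1.50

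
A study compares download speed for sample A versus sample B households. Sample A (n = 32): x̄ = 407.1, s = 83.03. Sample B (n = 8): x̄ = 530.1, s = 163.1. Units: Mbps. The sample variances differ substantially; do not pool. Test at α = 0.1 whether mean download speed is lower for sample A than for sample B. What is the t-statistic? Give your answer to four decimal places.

Let group 1 = sample A, group 2 = sample B. H0: μ_1 = μ_2; H1: μ_1 < μ_2 (Welch's two-sample t-test, left-tailed).
t = (x̄_1 − x̄_2)/√(s_1²/n_1 + s_2²/n_2) = (407.1 − 530.1)/√(83.03²/32 + 163.1²/8) = -2.0671
Welch–Satterthwaite df ≈ 7.93
p-value = P(T ≤ -2.0671) ≈ 0.0364
Since p ≈ 0.0364 < α = 0.1, reject H0; the data support H1.

-2.0671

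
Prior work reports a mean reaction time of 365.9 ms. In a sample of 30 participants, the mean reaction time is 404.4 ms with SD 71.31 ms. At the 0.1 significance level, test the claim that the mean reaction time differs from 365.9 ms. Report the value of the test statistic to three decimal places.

2.957

H0: μ = 365.9; H1: μ ≠ 365.9 (one-sample t-test, two-sided).
t = (x̄ − μ₀)/(s/√n) = (404.4 − 365.9)/(71.31/√30) = 2.957
df = n − 1 = 29
Two-sided p-value ≈ 0.0061
Since p ≈ 0.0061 < α = 0.1, reject H0; the data support H1.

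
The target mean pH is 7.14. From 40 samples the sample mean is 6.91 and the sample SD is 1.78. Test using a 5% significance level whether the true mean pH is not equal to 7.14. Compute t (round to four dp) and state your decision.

t = -0.8172; fail to reject H0

H0: μ = 7.14; H1: μ ≠ 7.14 (one-sample t-test, two-sided).
t = (x̄ − μ₀)/(s/√n) = (6.91 − 7.14)/(1.78/√40) = -0.8172
df = n − 1 = 39
Two-sided p-value ≈ 0.4188
Since p ≈ 0.4188 > α = 0.05, fail to reject H0; the evidence is not statistically significant.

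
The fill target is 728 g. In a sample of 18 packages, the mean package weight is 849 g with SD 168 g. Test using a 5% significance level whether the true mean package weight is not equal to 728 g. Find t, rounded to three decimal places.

H0: μ = 728; H1: μ ≠ 728 (one-sample t-test, two-sided).
t = (x̄ − μ₀)/(s/√n) = (849 − 728)/(168/√18) = 3.056
df = n − 1 = 17
Two-sided p-value ≈ 0.007
Since p ≈ 0.007 < α = 0.05, reject H0; the evidence is statistically significant.

3.056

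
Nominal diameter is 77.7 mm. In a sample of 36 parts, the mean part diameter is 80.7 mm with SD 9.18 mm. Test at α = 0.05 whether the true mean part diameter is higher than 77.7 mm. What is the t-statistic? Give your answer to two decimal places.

H0: μ = 77.7; H1: μ > 77.7 (one-sample t-test, right-tailed).
t = (x̄ − μ₀)/(s/√n) = (80.7 − 77.7)/(9.18/√36) = 1.96
df = n − 1 = 35
p-value = P(T ≥ 1.96) ≈ 0.0290
Since p ≈ 0.0290 < α = 0.05, reject H0; the evidence is statistically significant.

1.96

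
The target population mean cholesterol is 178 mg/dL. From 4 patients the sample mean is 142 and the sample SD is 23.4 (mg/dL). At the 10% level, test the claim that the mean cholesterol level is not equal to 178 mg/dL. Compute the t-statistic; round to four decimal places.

H0: μ = 178; H1: μ ≠ 178 (one-sample t-test, two-sided).
t = (x̄ − μ₀)/(s/√n) = (142 − 178)/(23.4/√4) = -3.0769
df = n − 1 = 3
Two-sided p-value ≈ 0.054
Since p ≈ 0.054 < α = 0.1, reject H0; the data support H1.

-3.0769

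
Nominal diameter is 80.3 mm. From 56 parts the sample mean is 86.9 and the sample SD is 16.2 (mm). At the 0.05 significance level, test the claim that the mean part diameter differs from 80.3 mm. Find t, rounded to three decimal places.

H0: μ = 80.3; H1: μ ≠ 80.3 (one-sample t-test, two-sided).
t = (x̄ − μ₀)/(s/√n) = (86.9 − 80.3)/(16.2/√56) = 3.049
df = n − 1 = 55
Two-sided p-value ≈ 0.004
Since p ≈ 0.004 < α = 0.05, reject H0; the data support H1.

3.049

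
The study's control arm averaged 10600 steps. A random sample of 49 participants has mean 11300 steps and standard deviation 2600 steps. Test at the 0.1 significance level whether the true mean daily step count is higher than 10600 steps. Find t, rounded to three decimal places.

H0: μ = 10600; H1: μ > 10600 (one-sample t-test, right-tailed).
t = (x̄ − μ₀)/(s/√n) = (11300 − 10600)/(2600/√49) = 1.885
df = n − 1 = 48
p-value = P(T ≥ 1.885) ≈ 0.0328
Since p ≈ 0.0328 < α = 0.1, reject H0; the data support H1.

1.885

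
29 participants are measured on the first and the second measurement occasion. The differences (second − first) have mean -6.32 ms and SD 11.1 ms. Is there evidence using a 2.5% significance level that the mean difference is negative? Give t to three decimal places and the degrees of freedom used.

t = -3.066, df = 28

H0: μ_d = 0; H1: μ_d < 0 (paired t-test on the differences, left-tailed).
t = d̄/(s_d/√n) = -6.32/(11.1/√29) = -3.066
df = n − 1 = 28
p-value = P(T ≤ -3.066) ≈ 0.002
Since p ≈ 0.002 < α = 0.025, reject H0; the data support H1.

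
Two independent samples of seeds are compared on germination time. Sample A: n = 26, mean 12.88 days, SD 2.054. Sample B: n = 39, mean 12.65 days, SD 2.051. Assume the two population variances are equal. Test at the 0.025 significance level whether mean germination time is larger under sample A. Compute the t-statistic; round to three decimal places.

0.443

Let group 1 = sample A, group 2 = sample B. H0: μ_1 = μ_2; H1: μ_1 > μ_2 (two-sample pooled-variance t-test, right-tailed).
s_p² = [(26−1)·2.054² + (39−1)·2.051²]/(26+39−2) = 4.21149
t = (12.88 − 12.65)/√[4.21149·(1/26 + 1/39)] = 0.443
df = n₁ + n₂ − 2 = 63
p-value = P(T ≥ 0.443) ≈ 0.330
Since p ≈ 0.330 > α = 0.025, fail to reject H0; the evidence is not statistically significant.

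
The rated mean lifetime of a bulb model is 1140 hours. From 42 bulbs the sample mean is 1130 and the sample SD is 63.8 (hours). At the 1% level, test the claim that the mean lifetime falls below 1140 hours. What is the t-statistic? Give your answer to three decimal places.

-1.016

H0: μ = 1140; H1: μ < 1140 (one-sample t-test, left-tailed).
t = (x̄ − μ₀)/(s/√n) = (1130 − 1140)/(63.8/√42) = -1.016
df = n − 1 = 41
p-value = P(T ≤ -1.016) ≈ 0.158
Since p ≈ 0.158 > α = 0.01, fail to reject H0; the data do not provide sufficient evidence against H0.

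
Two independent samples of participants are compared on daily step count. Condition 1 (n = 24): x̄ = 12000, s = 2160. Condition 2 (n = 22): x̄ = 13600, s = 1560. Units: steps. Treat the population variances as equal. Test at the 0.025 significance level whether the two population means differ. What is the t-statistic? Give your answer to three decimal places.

-2.857

Let group 1 = condition 1, group 2 = condition 2. H0: μ_1 = μ_2; H1: μ_1 ≠ μ_2 (two-sample pooled-variance t-test, two-sided).
s_p² = [(24−1)·2160² + (22−1)·1560²]/(24+22−2) = 3600330
t = (12000 − 13600)/√[3600330·(1/24 + 1/22)] = -2.857
df = n₁ + n₂ − 2 = 44
Two-sided p-value ≈ 0.0065
Since p ≈ 0.0065 < α = 0.025, reject H0; the evidence is statistically significant.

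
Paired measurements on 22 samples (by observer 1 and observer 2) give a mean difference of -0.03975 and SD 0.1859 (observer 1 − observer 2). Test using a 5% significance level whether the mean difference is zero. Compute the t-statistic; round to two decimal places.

H0: μ_d = 0; H1: μ_d ≠ 0 (paired t-test on the differences, two-sided).
t = d̄/(s_d/√n) = -0.03975/(0.1859/√22) = -1.00
df = n − 1 = 21
Two-sided p-value ≈ 0.3273
Since p ≈ 0.3273 > α = 0.05, fail to reject H0; the evidence is not statistically significant.

-1.00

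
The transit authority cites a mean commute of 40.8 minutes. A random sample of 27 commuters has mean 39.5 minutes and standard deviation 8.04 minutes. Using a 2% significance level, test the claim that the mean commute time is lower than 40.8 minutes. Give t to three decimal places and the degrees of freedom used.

H0: μ = 40.8; H1: μ < 40.8 (one-sample t-test, left-tailed).
t = (x̄ − μ₀)/(s/√n) = (39.5 − 40.8)/(8.04/√27) = -0.840
df = n − 1 = 26
p-value = P(T ≤ -0.840) ≈ 0.2042
Since p ≈ 0.2042 > α = 0.02, fail to reject H0; the data do not provide sufficient evidence against H0.

t = -0.840, df = 26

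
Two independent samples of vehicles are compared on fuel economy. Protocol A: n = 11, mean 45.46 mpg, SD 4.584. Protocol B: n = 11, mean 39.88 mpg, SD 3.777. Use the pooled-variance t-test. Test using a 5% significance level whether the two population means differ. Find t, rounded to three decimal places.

Let group 1 = protocol A, group 2 = protocol B. H0: μ_1 = μ_2; H1: μ_1 ≠ μ_2 (two-sample pooled-variance t-test, two-sided).
s_p² = [(11−1)·4.584² + (11−1)·3.777²]/(11+11−2) = 17.6394
t = (45.46 − 39.88)/√[17.6394·(1/11 + 1/11)] = 3.116
df = n₁ + n₂ − 2 = 20
Two-sided p-value ≈ 0.0054
Since p ≈ 0.0054 < α = 0.05, reject H0; the evidence is statistically significant.

3.116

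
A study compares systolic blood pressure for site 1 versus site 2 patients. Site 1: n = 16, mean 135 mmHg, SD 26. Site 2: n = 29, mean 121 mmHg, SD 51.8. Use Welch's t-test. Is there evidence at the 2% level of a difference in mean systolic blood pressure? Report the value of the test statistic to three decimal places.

1.206

Let group 1 = site 1, group 2 = site 2. H0: μ_1 = μ_2; H1: μ_1 ≠ μ_2 (Welch's two-sample t-test, two-sided).
t = (x̄_1 − x̄_2)/√(s_1²/n_1 + s_2²/n_2) = (135 − 121)/√(26²/16 + 51.8²/29) = 1.206
Welch–Satterthwaite df ≈ 42.76
Two-sided p-value ≈ 0.2345
Since p ≈ 0.2345 > α = 0.02, fail to reject H0; the data do not provide sufficient evidence against H0.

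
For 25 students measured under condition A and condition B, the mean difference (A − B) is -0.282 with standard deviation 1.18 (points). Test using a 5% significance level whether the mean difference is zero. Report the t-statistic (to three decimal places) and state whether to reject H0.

H0: μ_d = 0; H1: μ_d ≠ 0 (paired t-test on the differences, two-sided).
t = d̄/(s_d/√n) = -0.282/(1.18/√25) = -1.195
df = n − 1 = 24
Two-sided p-value ≈ 0.244
Since p ≈ 0.244 > α = 0.05, fail to reject H0; the data do not provide sufficient evidence against H0.

t = -1.195; fail to reject H0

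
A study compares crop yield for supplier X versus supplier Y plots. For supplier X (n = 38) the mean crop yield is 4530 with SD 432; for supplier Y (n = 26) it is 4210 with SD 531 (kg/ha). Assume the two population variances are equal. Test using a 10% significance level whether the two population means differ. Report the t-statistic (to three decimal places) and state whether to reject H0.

t = 2.650; reject H0

Let group 1 = supplier X, group 2 = supplier Y. H0: μ_1 = μ_2; H1: μ_1 ≠ μ_2 (two-sample pooled-variance t-test, two-sided).
s_p² = [(38−1)·432² + (26−1)·531²]/(38+26−2) = 225066
t = (4530 − 4210)/√[225066·(1/38 + 1/26)] = 2.650
df = n₁ + n₂ − 2 = 62
Two-sided p-value ≈ 0.0102
Since p ≈ 0.0102 < α = 0.1, reject H0; the data support H1.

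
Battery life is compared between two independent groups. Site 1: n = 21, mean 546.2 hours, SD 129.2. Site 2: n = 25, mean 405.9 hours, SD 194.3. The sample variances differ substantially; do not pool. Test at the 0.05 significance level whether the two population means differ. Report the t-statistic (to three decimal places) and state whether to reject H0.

t = 2.922; reject H0

Let group 1 = site 1, group 2 = site 2. H0: μ_1 = μ_2; H1: μ_1 ≠ μ_2 (Welch's two-sample t-test, two-sided).
t = (x̄_1 − x̄_2)/√(s_1²/n_1 + s_2²/n_2) = (546.2 − 405.9)/√(129.2²/21 + 194.3²/25) = 2.922
Welch–Satterthwaite df ≈ 41.96
Two-sided p-value ≈ 0.0056
Since p ≈ 0.0056 < α = 0.05, reject H0; the evidence is statistically significant.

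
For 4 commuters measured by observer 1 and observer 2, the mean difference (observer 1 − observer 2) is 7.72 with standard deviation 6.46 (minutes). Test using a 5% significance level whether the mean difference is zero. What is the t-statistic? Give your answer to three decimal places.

H0: μ_d = 0; H1: μ_d ≠ 0 (paired t-test on the differences, two-sided).
t = d̄/(s_d/√n) = 7.72/(6.46/√4) = 2.390
df = n − 1 = 3
Two-sided p-value ≈ 0.0967
Since p ≈ 0.0967 > α = 0.05, fail to reject H0; the evidence is not statistically significant.

2.390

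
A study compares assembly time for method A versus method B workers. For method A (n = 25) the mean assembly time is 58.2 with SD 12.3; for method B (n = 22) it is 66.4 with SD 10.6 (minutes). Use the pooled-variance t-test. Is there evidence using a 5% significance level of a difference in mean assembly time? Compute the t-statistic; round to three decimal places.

-2.431

Let group 1 = method A, group 2 = method B. H0: μ_1 = μ_2; H1: μ_1 ≠ μ_2 (two-sample pooled-variance t-test, two-sided).
s_p² = [(25−1)·12.3² + (22−1)·10.6²]/(25+22−2) = 133.123
t = (58.2 − 66.4)/√[133.123·(1/25 + 1/22)] = -2.431
df = n₁ + n₂ − 2 = 45
Two-sided p-value ≈ 0.019
Since p ≈ 0.019 < α = 0.05, reject H0; the evidence is statistically significant.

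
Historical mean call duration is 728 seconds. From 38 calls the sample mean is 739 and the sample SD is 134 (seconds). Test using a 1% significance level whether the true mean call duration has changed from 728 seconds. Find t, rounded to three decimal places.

0.506

H0: μ = 728; H1: μ ≠ 728 (one-sample t-test, two-sided).
t = (x̄ − μ₀)/(s/√n) = (739 − 728)/(134/√38) = 0.506
df = n − 1 = 37
Two-sided p-value ≈ 0.616
Since p ≈ 0.616 > α = 0.01, fail to reject H0; the data do not provide sufficient evidence against H0.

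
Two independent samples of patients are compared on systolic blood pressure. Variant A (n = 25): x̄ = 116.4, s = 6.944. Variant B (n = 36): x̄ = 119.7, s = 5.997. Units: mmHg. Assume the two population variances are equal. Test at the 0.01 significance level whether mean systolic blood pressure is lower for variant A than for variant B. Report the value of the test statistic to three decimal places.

-1.981

Let group 1 = variant A, group 2 = variant B. H0: μ_1 = μ_2; H1: μ_1 < μ_2 (two-sample pooled-variance t-test, left-tailed).
s_p² = [(25−1)·6.944² + (36−1)·5.997²]/(25+36−2) = 40.9491
t = (116.4 − 119.7)/√[40.9491·(1/25 + 1/36)] = -1.981
df = n₁ + n₂ − 2 = 59
p-value = P(T ≤ -1.981) ≈ 0.026
Since p ≈ 0.026 > α = 0.01, fail to reject H0; the data do not provide sufficient evidence against H0.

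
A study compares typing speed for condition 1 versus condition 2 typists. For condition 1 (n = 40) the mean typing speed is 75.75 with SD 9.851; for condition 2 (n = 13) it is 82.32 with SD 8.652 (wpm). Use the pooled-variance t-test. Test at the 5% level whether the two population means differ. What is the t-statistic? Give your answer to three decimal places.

-2.148

Let group 1 = condition 1, group 2 = condition 2. H0: μ_1 = μ_2; H1: μ_1 ≠ μ_2 (two-sample pooled-variance t-test, two-sided).
s_p² = [(40−1)·9.851² + (13−1)·8.652²]/(40+13−2) = 91.8222
t = (75.75 − 82.32)/√[91.8222·(1/40 + 1/13)] = -2.148
df = n₁ + n₂ − 2 = 51
Two-sided p-value ≈ 0.037
Since p ≈ 0.037 < α = 0.05, reject H0; the evidence is statistically significant.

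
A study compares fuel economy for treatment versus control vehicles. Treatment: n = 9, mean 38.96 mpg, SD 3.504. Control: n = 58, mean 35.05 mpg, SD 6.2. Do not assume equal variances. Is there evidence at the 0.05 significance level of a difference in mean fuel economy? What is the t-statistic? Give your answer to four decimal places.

Let group 1 = treatment, group 2 = control. H0: μ_1 = μ_2; H1: μ_1 ≠ μ_2 (Welch's two-sample t-test, two-sided).
t = (x̄_1 − x̄_2)/√(s_1²/n_1 + s_2²/n_2) = (38.96 − 35.05)/√(3.504²/9 + 6.2²/58) = 2.7463
Welch–Satterthwaite df ≈ 17.09
Two-sided p-value ≈ 0.0137
Since p ≈ 0.0137 < α = 0.05, reject H0; the evidence is statistically significant.

2.7463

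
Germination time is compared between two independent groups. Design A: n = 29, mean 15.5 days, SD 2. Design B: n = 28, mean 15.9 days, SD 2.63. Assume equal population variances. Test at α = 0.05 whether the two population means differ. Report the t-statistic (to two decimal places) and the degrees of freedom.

Let group 1 = design A, group 2 = design B. H0: μ_1 = μ_2; H1: μ_1 ≠ μ_2 (two-sample pooled-variance t-test, two-sided).
s_p² = [(29−1)·2² + (28−1)·2.63²]/(29+28−2) = 5.43193
t = (15.5 − 15.9)/√[5.43193·(1/29 + 1/28)] = -0.65
df = n₁ + n₂ − 2 = 55
Two-sided p-value ≈ 0.520
Since p ≈ 0.520 > α = 0.05, fail to reject H0; the evidence is not statistically significant.

t = -0.65, df = 55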